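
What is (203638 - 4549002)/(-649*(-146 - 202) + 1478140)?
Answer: -1086341/425998 ≈ -2.5501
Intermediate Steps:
(203638 - 4549002)/(-649*(-146 - 202) + 1478140) = -4345364/(-649*(-348) + 1478140) = -4345364/(225852 + 1478140) = -4345364/1703992 = -4345364*1/1703992 = -1086341/425998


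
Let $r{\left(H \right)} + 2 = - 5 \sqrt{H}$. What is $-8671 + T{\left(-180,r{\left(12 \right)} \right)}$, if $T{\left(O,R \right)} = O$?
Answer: $-8851$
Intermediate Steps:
$r{\left(H \right)} = -2 - 5 \sqrt{H}$
$-8671 + T{\left(-180,r{\left(12 \right)} \right)} = -8671 - 180 = -8851$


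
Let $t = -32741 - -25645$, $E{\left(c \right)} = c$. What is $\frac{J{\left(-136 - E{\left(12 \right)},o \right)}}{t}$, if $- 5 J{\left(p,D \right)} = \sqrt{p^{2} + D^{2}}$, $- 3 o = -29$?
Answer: $\frac{\sqrt{197977}}{106440} \approx 0.0041803$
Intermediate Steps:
$o = \frac{29}{3}$ ($o = \left(- \frac{1}{3}\right) \left(-29\right) = \frac{29}{3} \approx 9.6667$)
$J{\left(p,D \right)} = - \frac{\sqrt{D^{2} + p^{2}}}{5}$ ($J{\left(p,D \right)} = - \frac{\sqrt{p^{2} + D^{2}}}{5} = - \frac{\sqrt{D^{2} + p^{2}}}{5}$)
$t = -7096$ ($t = -32741 + 25645 = -7096$)
$\frac{J{\left(-136 - E{\left(12 \right)},o \right)}}{t} = \frac{\left(- \frac{1}{5}\right) \sqrt{\left(\frac{29}{3}\right)^{2} + \left(-136 - 12\right)^{2}}}{-7096} = - \frac{\sqrt{\frac{841}{9} + \left(-136 - 12\right)^{2}}}{5} \left(- \frac{1}{7096}\right) = - \frac{\sqrt{\frac{841}{9} + \left(-148\right)^{2}}}{5} \left(- \frac{1}{7096}\right) = - \frac{\sqrt{\frac{841}{9} + 21904}}{5} \left(- \frac{1}{7096}\right) = - \frac{\sqrt{\frac{197977}{9}}}{5} \left(- \frac{1}{7096}\right) = - \frac{\frac{1}{3} \sqrt{197977}}{5} \left(- \frac{1}{7096}\right) = - \frac{\sqrt{197977}}{15} \left(- \frac{1}{7096}\right) = \frac{\sqrt{197977}}{106440}$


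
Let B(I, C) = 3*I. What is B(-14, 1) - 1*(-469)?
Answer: 427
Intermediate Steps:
B(-14, 1) - 1*(-469) = 3*(-14) - 1*(-469) = -42 + 469 = 427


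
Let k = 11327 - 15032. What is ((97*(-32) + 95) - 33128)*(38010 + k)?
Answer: -1239679785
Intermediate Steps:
k = -3705
((97*(-32) + 95) - 33128)*(38010 + k) = ((97*(-32) + 95) - 33128)*(38010 - 3705) = ((-3104 + 95) - 33128)*34305 = (-3009 - 33128)*34305 = -36137*34305 = -1239679785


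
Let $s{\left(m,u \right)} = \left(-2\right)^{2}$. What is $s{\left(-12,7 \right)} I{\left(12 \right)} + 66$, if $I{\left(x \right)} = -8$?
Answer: $34$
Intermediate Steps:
$s{\left(m,u \right)} = 4$
$s{\left(-12,7 \right)} I{\left(12 \right)} + 66 = 4 \left(-8\right) + 66 = -32 + 66 = 34$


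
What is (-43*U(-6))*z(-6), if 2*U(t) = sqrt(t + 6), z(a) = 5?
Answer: 0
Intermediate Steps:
U(t) = sqrt(6 + t)/2 (U(t) = sqrt(t + 6)/2 = sqrt(6 + t)/2)
(-43*U(-6))*z(-6) = -43*sqrt(6 - 6)/2*5 = -43*sqrt(0)/2*5 = -43*0/2*5 = -43*0*5 = 0*5 = 0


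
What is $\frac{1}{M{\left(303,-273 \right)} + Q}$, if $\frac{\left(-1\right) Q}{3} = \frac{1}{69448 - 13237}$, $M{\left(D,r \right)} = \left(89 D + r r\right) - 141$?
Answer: $\frac{18737}{1899088634} \approx 9.8663 \cdot 10^{-6}$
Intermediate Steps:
$M{\left(D,r \right)} = -141 + r^{2} + 89 D$ ($M{\left(D,r \right)} = \left(89 D + r^{2}\right) - 141 = \left(r^{2} + 89 D\right) - 141 = -141 + r^{2} + 89 D$)
$Q = - \frac{1}{18737}$ ($Q = - \frac{3}{69448 - 13237} = - \frac{3}{56211} = \left(-3\right) \frac{1}{56211} = - \frac{1}{18737} \approx -5.337 \cdot 10^{-5}$)
$\frac{1}{M{\left(303,-273 \right)} + Q} = \frac{1}{\left(-141 + \left(-273\right)^{2} + 89 \cdot 303\right) - \frac{1}{18737}} = \frac{1}{\left(-141 + 74529 + 26967\right) - \frac{1}{18737}} = \frac{1}{101355 - \frac{1}{18737}} = \frac{1}{\frac{1899088634}{18737}} = \frac{18737}{1899088634}$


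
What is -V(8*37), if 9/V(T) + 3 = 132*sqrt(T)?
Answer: -3/573055 - 264*sqrt(74)/573055 ≈ -0.0039682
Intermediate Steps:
V(T) = 9/(-3 + 132*sqrt(T))
-V(8*37) = -3/(-1 + 44*sqrt(8*37)) = -3/(-1 + 44*sqrt(296)) = -3/(-1 + 44*(2*sqrt(74))) = -3/(-1 + 88*sqrt(74))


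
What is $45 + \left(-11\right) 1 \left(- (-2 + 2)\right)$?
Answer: $45$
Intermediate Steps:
$45 + \left(-11\right) 1 \left(- (-2 + 2)\right) = 45 - 11 \left(\left(-1\right) 0\right) = 45 - 0 = 45 + 0 = 45$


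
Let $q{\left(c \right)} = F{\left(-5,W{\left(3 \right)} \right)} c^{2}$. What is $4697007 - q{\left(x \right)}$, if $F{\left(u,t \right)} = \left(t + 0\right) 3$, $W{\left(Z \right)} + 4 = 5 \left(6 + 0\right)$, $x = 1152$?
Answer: $-98817105$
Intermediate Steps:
$W{\left(Z \right)} = 26$ ($W{\left(Z \right)} = -4 + 5 \left(6 + 0\right) = -4 + 5 \cdot 6 = -4 + 30 = 26$)
$F{\left(u,t \right)} = 3 t$ ($F{\left(u,t \right)} = t 3 = 3 t$)
$q{\left(c \right)} = 78 c^{2}$ ($q{\left(c \right)} = 3 \cdot 26 c^{2} = 78 c^{2}$)
$4697007 - q{\left(x \right)} = 4697007 - 78 \cdot 1152^{2} = 4697007 - 78 \cdot 1327104 = 4697007 - 103514112 = -98817105$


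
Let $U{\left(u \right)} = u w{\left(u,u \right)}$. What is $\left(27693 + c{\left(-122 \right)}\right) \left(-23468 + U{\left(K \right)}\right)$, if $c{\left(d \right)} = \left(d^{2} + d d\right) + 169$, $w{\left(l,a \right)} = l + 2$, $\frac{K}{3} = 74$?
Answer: $1513363800$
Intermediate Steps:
$K = 222$ ($K = 3 \cdot 74 = 222$)
$w{\left(l,a \right)} = 2 + l$
$c{\left(d \right)} = 169 + 2 d^{2}$ ($c{\left(d \right)} = \left(d^{2} + d^{2}\right) + 169 = 2 d^{2} + 169 = 169 + 2 d^{2}$)
$U{\left(u \right)} = u \left(2 + u\right)$
$\left(27693 + c{\left(-122 \right)}\right) \left(-23468 + U{\left(K \right)}\right) = \left(27693 + \left(169 + 2 \left(-122\right)^{2}\right)\right) \left(-23468 + 222 \left(2 + 222\right)\right) = \left(27693 + \left(169 + 2 \cdot 14884\right)\right) \left(-23468 + 222 \cdot 224\right) = \left(27693 + \left(169 + 29768\right)\right) \left(-23468 + 49728\right) = \left(27693 + 29937\right) 26260 = 57630 \cdot 26260 = 1513363800$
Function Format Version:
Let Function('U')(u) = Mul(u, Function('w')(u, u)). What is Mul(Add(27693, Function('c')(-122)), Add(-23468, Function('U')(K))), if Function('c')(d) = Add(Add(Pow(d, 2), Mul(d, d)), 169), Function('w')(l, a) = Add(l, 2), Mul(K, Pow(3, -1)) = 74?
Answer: 1513363800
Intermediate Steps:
K = 222 (K = Mul(3, 74) = 222)
Function('w')(l, a) = Add(2, l)
Function('c')(d) = Add(169, Mul(2, Pow(d, 2))) (Function('c')(d) = Add(Add(Pow(d, 2), Pow(d, 2)), 169) = Add(Mul(2, Pow(d, 2)), 169) = Add(169, Mul(2, Pow(d, 2))))
Function('U')(u) = Mul(u, Add(2, u))
Mul(Add(27693, Function('c')(-122)), Add(-23468, Function('U')(K))) = Mul(Add(27693, Add(169, Mul(2, Pow(-122, 2)))), Add(-23468, Mul(222, Add(2, 222)))) = Mul(Add(27693, Add(169, Mul(2, 14884))), Add(-23468, Mul(222, 224))) = Mul(Add(27693, Add(169, 29768)), Add(-23468, 49728)) = Mul(Add(27693, 29937), 26260) = Mul(57630, 26260) = 1513363800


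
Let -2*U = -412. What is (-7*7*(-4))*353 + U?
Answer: 69394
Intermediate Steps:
U = 206 (U = -½*(-412) = 206)
(-7*7*(-4))*353 + U = (-7*7*(-4))*353 + 206 = -49*(-4)*353 + 206 = 196*353 + 206 = 69188 + 206 = 69394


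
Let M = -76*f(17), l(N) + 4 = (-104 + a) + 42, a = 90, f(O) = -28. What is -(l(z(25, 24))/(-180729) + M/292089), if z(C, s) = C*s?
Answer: -1997784/279306629 ≈ -0.0071527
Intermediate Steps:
l(N) = 24 (l(N) = -4 + ((-104 + 90) + 42) = -4 + (-14 + 42) = -4 + 28 = 24)
M = 2128 (M = -76*(-28) = 2128)
-(l(z(25, 24))/(-180729) + M/292089) = -(24/(-180729) + 2128/292089) = -(24*(-1/180729) + 2128*(1/292089)) = -(-8/60243 + 304/41727) = -1*1997784/279306629 = -1997784/279306629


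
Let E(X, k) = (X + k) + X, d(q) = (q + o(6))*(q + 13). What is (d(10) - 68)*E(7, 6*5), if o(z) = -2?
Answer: 5104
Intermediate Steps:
d(q) = (-2 + q)*(13 + q) (d(q) = (q - 2)*(q + 13) = (-2 + q)*(13 + q))
E(X, k) = k + 2*X
(d(10) - 68)*E(7, 6*5) = ((-26 + 10**2 + 11*10) - 68)*(6*5 + 2*7) = ((-26 + 100 + 110) - 68)*(30 + 14) = (184 - 68)*44 = 116*44 = 5104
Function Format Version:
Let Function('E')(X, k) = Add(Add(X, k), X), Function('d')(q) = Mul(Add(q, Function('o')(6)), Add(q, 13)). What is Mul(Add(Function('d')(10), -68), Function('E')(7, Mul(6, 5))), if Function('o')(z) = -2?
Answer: 5104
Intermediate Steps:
Function('d')(q) = Mul(Add(-2, q), Add(13, q)) (Function('d')(q) = Mul(Add(q, -2), Add(q, 13)) = Mul(Add(-2, q), Add(13, q)))
Function('E')(X, k) = Add(k, Mul(2, X))
Mul(Add(Function('d')(10), -68), Function('E')(7, Mul(6, 5))) = Mul(Add(Add(-26, Pow(10, 2), Mul(11, 10)), -68), Add(Mul(6, 5), Mul(2, 7))) = Mul(Add(Add(-26, 100, 110), -68), Add(30, 14)) = Mul(Add(184, -68), 44) = Mul(116, 44) = 5104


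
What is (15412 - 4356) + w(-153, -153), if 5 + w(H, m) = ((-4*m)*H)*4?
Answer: -363493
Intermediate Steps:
w(H, m) = -5 - 16*H*m (w(H, m) = -5 + ((-4*m)*H)*4 = -5 - 4*H*m*4 = -5 - 16*H*m)
(15412 - 4356) + w(-153, -153) = (15412 - 4356) + (-5 - 16*(-153)*(-153)) = 11056 + (-5 - 374544) = 11056 - 374549 = -363493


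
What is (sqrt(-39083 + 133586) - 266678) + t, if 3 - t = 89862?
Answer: -356537 + 17*sqrt(327) ≈ -3.5623e+5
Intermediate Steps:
t = -89859 (t = 3 - 1*89862 = 3 - 89862 = -89859)
(sqrt(-39083 + 133586) - 266678) + t = (sqrt(-39083 + 133586) - 266678) - 89859 = (sqrt(94503) - 266678) - 89859 = (17*sqrt(327) - 266678) - 89859 = (-266678 + 17*sqrt(327)) - 89859 = -356537 + 17*sqrt(327)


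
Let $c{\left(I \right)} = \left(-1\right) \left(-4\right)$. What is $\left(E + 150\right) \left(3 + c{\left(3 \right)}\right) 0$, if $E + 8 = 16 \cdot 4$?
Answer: $0$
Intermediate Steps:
$c{\left(I \right)} = 4$
$E = 56$ ($E = -8 + 16 \cdot 4 = -8 + 64 = 56$)
$\left(E + 150\right) \left(3 + c{\left(3 \right)}\right) 0 = \left(56 + 150\right) \left(3 + 4\right) 0 = 206 \cdot 7 \cdot 0 = 206 \cdot 0 = 0$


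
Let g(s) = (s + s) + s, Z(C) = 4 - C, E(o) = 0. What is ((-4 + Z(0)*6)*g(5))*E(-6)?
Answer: 0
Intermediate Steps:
g(s) = 3*s (g(s) = 2*s + s = 3*s)
((-4 + Z(0)*6)*g(5))*E(-6) = ((-4 + (4 - 1*0)*6)*(3*5))*0 = ((-4 + (4 + 0)*6)*15)*0 = ((-4 + 4*6)*15)*0 = ((-4 + 24)*15)*0 = (20*15)*0 = 300*0 = 0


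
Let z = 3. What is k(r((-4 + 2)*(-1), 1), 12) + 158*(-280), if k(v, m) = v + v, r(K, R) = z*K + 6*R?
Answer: -44216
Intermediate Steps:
r(K, R) = 3*K + 6*R
k(v, m) = 2*v
k(r((-4 + 2)*(-1), 1), 12) + 158*(-280) = 2*(3*((-4 + 2)*(-1)) + 6*1) + 158*(-280) = 2*(3*(-2*(-1)) + 6) - 44240 = 2*(3*2 + 6) - 44240 = 2*(6 + 6) - 44240 = 2*12 - 44240 = 24 - 44240 = -44216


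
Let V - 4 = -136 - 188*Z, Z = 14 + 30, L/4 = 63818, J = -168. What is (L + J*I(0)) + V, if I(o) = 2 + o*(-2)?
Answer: 246532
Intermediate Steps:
L = 255272 (L = 4*63818 = 255272)
Z = 44
I(o) = 2 - 2*o
V = -8404 (V = 4 + (-136 - 188*44) = 4 + (-136 - 8272) = 4 - 8408 = -8404)
(L + J*I(0)) + V = (255272 - 168*(2 - 2*0)) - 8404 = (255272 - 168*(2 + 0)) - 8404 = (255272 - 168*2) - 8404 = (255272 - 336) - 8404 = 254936 - 8404 = 246532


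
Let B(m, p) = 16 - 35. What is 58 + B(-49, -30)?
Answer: 39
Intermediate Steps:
B(m, p) = -19
58 + B(-49, -30) = 58 - 19 = 39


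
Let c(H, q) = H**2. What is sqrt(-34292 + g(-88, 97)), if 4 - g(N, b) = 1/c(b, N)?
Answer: I*sqrt(322615793)/97 ≈ 185.17*I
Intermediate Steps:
g(N, b) = 4 - 1/b**2 (g(N, b) = 4 - 1/(b**2) = 4 - 1/b**2)
sqrt(-34292 + g(-88, 97)) = sqrt(-34292 + (4 - 1/97**2)) = sqrt(-34292 + (4 - 1*1/9409)) = sqrt(-34292 + (4 - 1/9409)) = sqrt(-34292 + 37635/9409) = sqrt(-322615793/9409) = I*sqrt(322615793)/97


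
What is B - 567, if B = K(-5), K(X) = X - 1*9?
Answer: -581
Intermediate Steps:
K(X) = -9 + X (K(X) = X - 9 = -9 + X)
B = -14 (B = -9 - 5 = -14)
B - 567 = -14 - 567 = -581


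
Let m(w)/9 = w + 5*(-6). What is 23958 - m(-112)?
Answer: 25236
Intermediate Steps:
m(w) = -270 + 9*w (m(w) = 9*(w + 5*(-6)) = 9*(w - 30) = 9*(-30 + w) = -270 + 9*w)
23958 - m(-112) = 23958 - (-270 + 9*(-112)) = 23958 - (-270 - 1008) = 23958 - 1*(-1278) = 23958 + 1278 = 25236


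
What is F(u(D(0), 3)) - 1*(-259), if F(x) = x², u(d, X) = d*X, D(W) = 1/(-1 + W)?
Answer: 268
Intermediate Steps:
u(d, X) = X*d
F(u(D(0), 3)) - 1*(-259) = (3/(-1 + 0))² - 1*(-259) = (3/(-1))² + 259 = (3*(-1))² + 259 = (-3)² + 259 = 9 + 259 = 268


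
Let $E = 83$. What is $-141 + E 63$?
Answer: $5088$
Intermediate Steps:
$-141 + E 63 = -141 + 83 \cdot 63 = -141 + 5229 = 5088$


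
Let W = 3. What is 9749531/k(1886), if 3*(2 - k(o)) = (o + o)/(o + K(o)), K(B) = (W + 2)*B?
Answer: 87745779/17 ≈ 5.1615e+6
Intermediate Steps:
K(B) = 5*B (K(B) = (3 + 2)*B = 5*B)
k(o) = 17/9 (k(o) = 2 - (o + o)/(3*(o + 5*o)) = 2 - 2*o/(3*(6*o)) = 2 - 2*o*1/(6*o)/3 = 2 - 1/3*1/3 = 2 - 1/9 = 17/9)
9749531/k(1886) = 9749531/(17/9) = 9749531*(9/17) = 87745779/17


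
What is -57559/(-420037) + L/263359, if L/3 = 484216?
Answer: 625324588657/110620524283 ≈ 5.6529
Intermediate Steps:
L = 1452648 (L = 3*484216 = 1452648)
-57559/(-420037) + L/263359 = -57559/(-420037) + 1452648/263359 = -57559*(-1/420037) + 1452648*(1/263359) = 57559/420037 + 1452648/263359 = 625324588657/110620524283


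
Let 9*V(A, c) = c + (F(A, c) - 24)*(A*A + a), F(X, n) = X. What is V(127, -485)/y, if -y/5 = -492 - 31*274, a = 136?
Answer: 18609/4493 ≈ 4.1418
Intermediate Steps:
y = 44930 (y = -5*(-492 - 31*274) = -5*(-492 - 8494) = -5*(-8986) = 44930)
V(A, c) = c/9 + (-24 + A)*(136 + A²)/9 (V(A, c) = (c + (A - 24)*(A*A + 136))/9 = (c + (-24 + A)*(A² + 136))/9 = (c + (-24 + A)*(136 + A²))/9 = c/9 + (-24 + A)*(136 + A²)/9)
V(127, -485)/y = (-1088/3 - 8/3*127² + (⅑)*(-485) + (⅑)*127³ + (136/9)*127)/44930 = (-1088/3 - 8/3*16129 - 485/9 + (⅑)*2048383 + 17272/9)*(1/44930) = (-1088/3 - 129032/3 - 485/9 + 2048383/9 + 17272/9)*(1/44930) = 186090*(1/44930) = 18609/4493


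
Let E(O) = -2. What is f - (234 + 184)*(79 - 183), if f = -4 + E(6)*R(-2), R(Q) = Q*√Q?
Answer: 43468 + 4*I*√2 ≈ 43468.0 + 5.6569*I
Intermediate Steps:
R(Q) = Q^(3/2)
f = -4 + 4*I*√2 (f = -4 - (-4)*I*√2 = -4 + 4*I*√2 ≈ -4.0 + 5.6569*I)
f - (234 + 184)*(79 - 183) = (-4 + 4*I*√2) - (234 + 184)*(79 - 183) = (-4 + 4*I*√2) - 418*(-104) = (-4 + 4*I*√2) - 1*(-43472) = (-4 + 4*I*√2) + 43472 = 43468 + 4*I*√2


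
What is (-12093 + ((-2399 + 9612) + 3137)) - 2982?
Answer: -4725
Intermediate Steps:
(-12093 + ((-2399 + 9612) + 3137)) - 2982 = (-12093 + (7213 + 3137)) - 2982 = (-12093 + 10350) - 2982 = -1743 - 2982 = -4725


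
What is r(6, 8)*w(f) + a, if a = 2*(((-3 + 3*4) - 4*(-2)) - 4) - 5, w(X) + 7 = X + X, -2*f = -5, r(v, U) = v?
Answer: 9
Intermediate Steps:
f = 5/2 (f = -½*(-5) = 5/2 ≈ 2.5000)
w(X) = -7 + 2*X (w(X) = -7 + (X + X) = -7 + 2*X)
a = 21 (a = 2*(((-3 + 12) + 8) - 4) - 5 = 2*((9 + 8) - 4) - 5 = 2*(17 - 4) - 5 = 2*13 - 5 = 26 - 5 = 21)
r(6, 8)*w(f) + a = 6*(-7 + 2*(5/2)) + 21 = 6*(-7 + 5) + 21 = 6*(-2) + 21 = -12 + 21 = 9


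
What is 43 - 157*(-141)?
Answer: 22180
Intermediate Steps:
43 - 157*(-141) = 43 + 22137 = 22180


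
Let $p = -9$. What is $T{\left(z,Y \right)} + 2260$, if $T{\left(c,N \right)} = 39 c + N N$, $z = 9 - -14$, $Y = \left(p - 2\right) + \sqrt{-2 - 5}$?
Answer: $3271 - 22 i \sqrt{7} \approx 3271.0 - 58.207 i$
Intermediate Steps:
$Y = -11 + i \sqrt{7}$ ($Y = \left(-9 - 2\right) + \sqrt{-2 - 5} = \left(-9 + \left(-10 + 8\right)\right) + \sqrt{-7} = \left(-9 - 2\right) + i \sqrt{7} = -11 + i \sqrt{7} \approx -11.0 + 2.6458 i$)
$z = 23$ ($z = 9 + 14 = 23$)
$T{\left(c,N \right)} = N^{2} + 39 c$ ($T{\left(c,N \right)} = 39 c + N^{2} = N^{2} + 39 c$)
$T{\left(z,Y \right)} + 2260 = \left(\left(-11 + i \sqrt{7}\right)^{2} + 39 \cdot 23\right) + 2260 = \left(\left(-11 + i \sqrt{7}\right)^{2} + 897\right) + 2260 = \left(897 + \left(-11 + i \sqrt{7}\right)^{2}\right) + 2260 = 3157 + \left(-11 + i \sqrt{7}\right)^{2}$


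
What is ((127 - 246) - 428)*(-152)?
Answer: 83144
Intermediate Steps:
((127 - 246) - 428)*(-152) = (-119 - 428)*(-152) = -547*(-152) = 83144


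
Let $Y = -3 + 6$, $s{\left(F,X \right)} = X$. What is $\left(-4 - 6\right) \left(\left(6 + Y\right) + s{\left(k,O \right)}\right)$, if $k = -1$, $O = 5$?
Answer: $-140$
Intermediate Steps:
$Y = 3$
$\left(-4 - 6\right) \left(\left(6 + Y\right) + s{\left(k,O \right)}\right) = \left(-4 - 6\right) \left(\left(6 + 3\right) + 5\right) = - 10 \left(9 + 5\right) = \left(-10\right) 14 = -140$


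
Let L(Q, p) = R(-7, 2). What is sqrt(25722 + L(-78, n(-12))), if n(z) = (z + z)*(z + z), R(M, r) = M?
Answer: sqrt(25715) ≈ 160.36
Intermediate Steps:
n(z) = 4*z**2 (n(z) = (2*z)*(2*z) = 4*z**2)
L(Q, p) = -7
sqrt(25722 + L(-78, n(-12))) = sqrt(25722 - 7) = sqrt(25715)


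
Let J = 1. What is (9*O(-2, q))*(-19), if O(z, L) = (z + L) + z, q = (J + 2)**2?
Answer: -855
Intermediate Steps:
q = 9 (q = (1 + 2)**2 = 3**2 = 9)
O(z, L) = L + 2*z (O(z, L) = (L + z) + z = L + 2*z)
(9*O(-2, q))*(-19) = (9*(9 + 2*(-2)))*(-19) = (9*(9 - 4))*(-19) = (9*5)*(-19) = 45*(-19) = -855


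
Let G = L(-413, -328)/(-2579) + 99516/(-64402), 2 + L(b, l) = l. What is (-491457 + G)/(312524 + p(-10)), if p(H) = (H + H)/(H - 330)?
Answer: -693835313723835/441217854406511 ≈ -1.5725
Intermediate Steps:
p(H) = 2*H/(-330 + H) (p(H) = (2*H)/(-330 + H) = 2*H/(-330 + H))
L(b, l) = -2 + l
G = -117699552/83046379 (G = (-2 - 328)/(-2579) + 99516/(-64402) = -330*(-1/2579) + 99516*(-1/64402) = 330/2579 - 49758/32201 = -117699552/83046379 ≈ -1.4173)
(-491457 + G)/(312524 + p(-10)) = (-491457 - 117699552/83046379)/(312524 + 2*(-10)/(-330 - 10)) = -40813841983755/(83046379*(312524 + 2*(-10)/(-340))) = -40813841983755/(83046379*(312524 + 2*(-10)*(-1/340))) = -40813841983755/(83046379*(312524 + 1/17)) = -40813841983755/(83046379*5312909/17) = -40813841983755/83046379*17/5312909 = -693835313723835/441217854406511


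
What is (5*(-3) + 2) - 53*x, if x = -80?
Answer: 4227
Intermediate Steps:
(5*(-3) + 2) - 53*x = (5*(-3) + 2) - 53*(-80) = (-15 + 2) + 4240 = -13 + 4240 = 4227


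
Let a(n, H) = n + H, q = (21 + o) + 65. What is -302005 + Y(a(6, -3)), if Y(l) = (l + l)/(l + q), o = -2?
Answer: -8758143/29 ≈ -3.0201e+5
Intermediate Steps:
q = 84 (q = (21 - 2) + 65 = 19 + 65 = 84)
a(n, H) = H + n
Y(l) = 2*l/(84 + l) (Y(l) = (l + l)/(l + 84) = (2*l)/(84 + l) = 2*l/(84 + l))
-302005 + Y(a(6, -3)) = -302005 + 2*(-3 + 6)/(84 + (-3 + 6)) = -302005 + 2*3/(84 + 3) = -302005 + 2*3/87 = -302005 + 2*3*(1/87) = -302005 + 2/29 = -8758143/29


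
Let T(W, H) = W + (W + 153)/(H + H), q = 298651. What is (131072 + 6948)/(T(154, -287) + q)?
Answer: 79223480/171513763 ≈ 0.46191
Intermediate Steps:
T(W, H) = W + (153 + W)/(2*H) (T(W, H) = W + (153 + W)/((2*H)) = W + (153 + W)*(1/(2*H)) = W + (153 + W)/(2*H))
(131072 + 6948)/(T(154, -287) + q) = (131072 + 6948)/((1/2)*(153 + 154 + 2*(-287)*154)/(-287) + 298651) = 138020/((1/2)*(-1/287)*(153 + 154 - 88396) + 298651) = 138020/((1/2)*(-1/287)*(-88089) + 298651) = 138020/(88089/574 + 298651) = 138020/(171513763/574) = 138020*(574/171513763) = 79223480/171513763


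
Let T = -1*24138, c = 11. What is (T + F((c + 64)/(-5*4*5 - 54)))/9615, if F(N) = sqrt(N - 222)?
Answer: -8046/3205 + 9*I*sqrt(7238)/493570 ≈ -2.5105 + 0.0015513*I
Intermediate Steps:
T = -24138
F(N) = sqrt(-222 + N)
(T + F((c + 64)/(-5*4*5 - 54)))/9615 = (-24138 + sqrt(-222 + (11 + 64)/(-5*4*5 - 54)))/9615 = (-24138 + sqrt(-222 + 75/(-20*5 - 54)))*(1/9615) = (-24138 + sqrt(-222 + 75/(-100 - 54)))*(1/9615) = (-24138 + sqrt(-222 + 75/(-154)))*(1/9615) = (-24138 + sqrt(-222 + 75*(-1/154)))*(1/9615) = (-24138 + sqrt(-222 - 75/154))*(1/9615) = (-24138 + sqrt(-34263/154))*(1/9615) = (-24138 + 27*I*sqrt(7238)/154)*(1/9615) = -8046/3205 + 9*I*sqrt(7238)/493570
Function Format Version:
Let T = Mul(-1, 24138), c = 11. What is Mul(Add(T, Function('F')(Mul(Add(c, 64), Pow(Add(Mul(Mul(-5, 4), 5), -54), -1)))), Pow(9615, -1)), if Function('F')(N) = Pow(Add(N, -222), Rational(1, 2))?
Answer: Add(Rational(-8046, 3205), Mul(Rational(9, 493570), I, Pow(7238, Rational(1, 2)))) ≈ Add(-2.5105, Mul(0.0015513, I))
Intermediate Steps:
T = -24138
Function('F')(N) = Pow(Add(-222, N), Rational(1, 2))
Mul(Add(T, Function('F')(Mul(Add(c, 64), Pow(Add(Mul(Mul(-5, 4), 5), -54), -1)))), Pow(9615, -1)) = Mul(Add(-24138, Pow(Add(-222, Mul(Add(11, 64), Pow(Add(Mul(Mul(-5, 4), 5), -54), -1))), Rational(1, 2))), Pow(9615, -1)) = Mul(Add(-24138, Pow(Add(-222, Mul(75, Pow(Add(Mul(-20, 5), -54), -1))), Rational(1, 2))), Rational(1, 9615)) = Mul(Add(-24138, Pow(Add(-222, Mul(75, Pow(Add(-100, -54), -1))), Rational(1, 2))), Rational(1, 9615)) = Mul(Add(-24138, Pow(Add(-222, Mul(75, Pow(-154, -1))), Rational(1, 2))), Rational(1, 9615)) = Mul(Add(-24138, Pow(Add(-222, Mul(75, Rational(-1, 154))), Rational(1, 2))), Rational(1, 9615)) = Mul(Add(-24138, Pow(Add(-222, Rational(-75, 154)), Rational(1, 2))), Rational(1, 9615)) = Mul(Add(-24138, Pow(Rational(-34263, 154), Rational(1, 2))), Rational(1, 9615)) = Mul(Add(-24138, Mul(Rational(27, 154), I, Pow(7238, Rational(1, 2)))), Rational(1, 9615)) = Add(Rational(-8046, 3205), Mul(Rational(9, 493570), I, Pow(7238, Rational(1, 2))))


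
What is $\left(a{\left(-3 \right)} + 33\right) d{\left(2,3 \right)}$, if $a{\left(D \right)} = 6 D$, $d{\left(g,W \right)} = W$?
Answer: $45$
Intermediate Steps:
$\left(a{\left(-3 \right)} + 33\right) d{\left(2,3 \right)} = \left(6 \left(-3\right) + 33\right) 3 = \left(-18 + 33\right) 3 = 15 \cdot 3 = 45$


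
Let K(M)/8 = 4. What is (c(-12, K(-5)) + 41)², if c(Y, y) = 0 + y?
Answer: 5329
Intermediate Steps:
K(M) = 32 (K(M) = 8*4 = 32)
c(Y, y) = y
(c(-12, K(-5)) + 41)² = (32 + 41)² = 73² = 5329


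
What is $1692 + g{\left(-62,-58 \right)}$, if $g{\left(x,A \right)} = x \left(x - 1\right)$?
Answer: $5598$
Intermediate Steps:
$g{\left(x,A \right)} = x \left(-1 + x\right)$
$1692 + g{\left(-62,-58 \right)} = 1692 - 62 \left(-1 - 62\right) = 1692 - -3906 = 1692 + 3906 = 5598$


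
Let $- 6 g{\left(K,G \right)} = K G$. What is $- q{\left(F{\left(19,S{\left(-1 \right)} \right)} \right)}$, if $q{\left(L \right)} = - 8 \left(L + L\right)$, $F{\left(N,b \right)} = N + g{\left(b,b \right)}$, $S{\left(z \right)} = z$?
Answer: $\frac{904}{3} \approx 301.33$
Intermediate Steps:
$g{\left(K,G \right)} = - \frac{G K}{6}$ ($g{\left(K,G \right)} = - \frac{K G}{6} = - \frac{G K}{6}$)
$F{\left(N,b \right)} = N - \frac{b^{2}}{6}$ ($F{\left(N,b \right)} = N - \frac{b b}{6} = N - \frac{b^{2}}{6}$)
$q{\left(L \right)} = - 16 L$ ($q{\left(L \right)} = - 8 \cdot 2 L = - 16 L$)
$- q{\left(F{\left(19,S{\left(-1 \right)} \right)} \right)} = - \left(-16\right) \left(19 - \frac{\left(-1\right)^{2}}{6}\right) = - \left(-16\right) \left(19 - \frac{1}{6}\right) = - \frac{\left(-16\right) 113}{6} = \left(-1\right) \left(- \frac{904}{3}\right) = \frac{904}{3}$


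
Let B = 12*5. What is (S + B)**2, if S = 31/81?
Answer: 23921881/6561 ≈ 3646.1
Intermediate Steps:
S = 31/81 (S = 31*(1/81) = 31/81 ≈ 0.38272)
B = 60
(S + B)**2 = (31/81 + 60)**2 = (4891/81)**2 = 23921881/6561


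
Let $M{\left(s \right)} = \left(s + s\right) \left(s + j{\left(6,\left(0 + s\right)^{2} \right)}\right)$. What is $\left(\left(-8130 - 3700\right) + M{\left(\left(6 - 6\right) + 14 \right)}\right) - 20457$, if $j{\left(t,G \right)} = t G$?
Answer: $1033$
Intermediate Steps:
$j{\left(t,G \right)} = G t$
$M{\left(s \right)} = 2 s \left(s + 6 s^{2}\right)$ ($M{\left(s \right)} = \left(s + s\right) \left(s + \left(0 + s\right)^{2} \cdot 6\right) = 2 s \left(s + s^{2} \cdot 6\right) = 2 s \left(s + 6 s^{2}\right)$)
$\left(\left(-8130 - 3700\right) + M{\left(\left(6 - 6\right) + 14 \right)}\right) - 20457 = \left(\left(-8130 - 3700\right) + \left(\left(6 - 6\right) + 14\right)^{2} \left(2 + 12 \left(\left(6 - 6\right) + 14\right)\right)\right) - 20457 = \left(\left(-8130 - 3700\right) + \left(0 + 14\right)^{2} \left(2 + 12 \left(0 + 14\right)\right)\right) - 20457 = \left(-11830 + 14^{2} \left(2 + 12 \cdot 14\right)\right) - 20457 = \left(-11830 + 196 \left(2 + 168\right)\right) - 20457 = \left(-11830 + 196 \cdot 170\right) - 20457 = \left(-11830 + 33320\right) - 20457 = 21490 - 20457 = 1033$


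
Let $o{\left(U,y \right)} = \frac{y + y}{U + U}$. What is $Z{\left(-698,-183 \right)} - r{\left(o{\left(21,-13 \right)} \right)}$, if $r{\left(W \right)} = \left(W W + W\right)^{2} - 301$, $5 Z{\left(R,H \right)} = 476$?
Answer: $\frac{385212781}{972405} \approx 396.14$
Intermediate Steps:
$Z{\left(R,H \right)} = \frac{476}{5}$ ($Z{\left(R,H \right)} = \frac{1}{5} \cdot 476 = \frac{476}{5}$)
$o{\left(U,y \right)} = \frac{y}{U}$ ($o{\left(U,y \right)} = \frac{2 y}{2 U} = 2 y \frac{1}{2 U} = \frac{y}{U}$)
$r{\left(W \right)} = -301 + \left(W + W^{2}\right)^{2}$ ($r{\left(W \right)} = \left(W^{2} + W\right)^{2} - 301 = \left(W + W^{2}\right)^{2} - 301 = -301 + \left(W + W^{2}\right)^{2}$)
$Z{\left(-698,-183 \right)} - r{\left(o{\left(21,-13 \right)} \right)} = \frac{476}{5} - \left(-301 + \left(- \frac{13}{21}\right)^{2} \left(1 - \frac{13}{21}\right)^{2}\right) = \frac{476}{5} - \left(-301 + \frac{169 \left(\frac{8}{21}\right)^{2}}{441}\right) = \frac{476}{5} - \left(-301 + \frac{169}{441} \cdot \frac{64}{441}\right) = \frac{476}{5} - \left(-301 + \frac{10816}{194481}\right) = \frac{476}{5} - - \frac{58527965}{194481} = \frac{476}{5} + \frac{58527965}{194481} = \frac{385212781}{972405}$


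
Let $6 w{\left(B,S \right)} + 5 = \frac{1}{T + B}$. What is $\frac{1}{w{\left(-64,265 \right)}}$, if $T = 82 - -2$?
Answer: $- \frac{40}{33} \approx -1.2121$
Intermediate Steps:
$T = 84$ ($T = 82 + 2 = 84$)
$w{\left(B,S \right)} = - \frac{5}{6} + \frac{1}{6 \left(84 + B\right)}$
$\frac{1}{w{\left(-64,265 \right)}} = \frac{1}{\frac{1}{6} \frac{1}{84 - 64} \left(-419 - -320\right)} = \frac{1}{\frac{1}{6} \cdot \frac{1}{20} \left(-419 + 320\right)} = \frac{1}{\frac{1}{6} \cdot \frac{1}{20} \left(-99\right)} = \frac{1}{- \frac{33}{40}} = - \frac{40}{33}$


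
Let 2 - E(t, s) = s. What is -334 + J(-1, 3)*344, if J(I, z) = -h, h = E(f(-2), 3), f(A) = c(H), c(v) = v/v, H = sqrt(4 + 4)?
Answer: 10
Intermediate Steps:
H = 2*sqrt(2) (H = sqrt(8) = 2*sqrt(2) ≈ 2.8284)
c(v) = 1
f(A) = 1
E(t, s) = 2 - s
h = -1 (h = 2 - 1*3 = 2 - 3 = -1)
J(I, z) = 1 (J(I, z) = -1*(-1) = 1)
-334 + J(-1, 3)*344 = -334 + 1*344 = -334 + 344 = 10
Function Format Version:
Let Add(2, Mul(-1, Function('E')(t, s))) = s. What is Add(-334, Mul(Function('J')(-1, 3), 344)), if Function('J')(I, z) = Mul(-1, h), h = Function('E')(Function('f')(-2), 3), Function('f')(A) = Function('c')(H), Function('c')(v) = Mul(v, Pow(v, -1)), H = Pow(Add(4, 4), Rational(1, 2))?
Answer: 10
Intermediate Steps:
H = Mul(2, Pow(2, Rational(1, 2))) (H = Pow(8, Rational(1, 2)) = Mul(2, Pow(2, Rational(1, 2))) ≈ 2.8284)
Function('c')(v) = 1
Function('f')(A) = 1
Function('E')(t, s) = Add(2, Mul(-1, s))
h = -1 (h = Add(2, Mul(-1, 3)) = Add(2, -3) = -1)
Function('J')(I, z) = 1 (Function('J')(I, z) = Mul(-1, -1) = 1)
Add(-334, Mul(Function('J')(-1, 3), 344)) = Add(-334, Mul(1, 344)) = Add(-334, 344) = 10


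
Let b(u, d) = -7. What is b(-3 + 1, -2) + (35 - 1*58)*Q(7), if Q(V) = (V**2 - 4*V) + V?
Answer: -651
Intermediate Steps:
Q(V) = V**2 - 3*V
b(-3 + 1, -2) + (35 - 1*58)*Q(7) = -7 + (35 - 1*58)*(7*(-3 + 7)) = -7 + (35 - 58)*(7*4) = -7 - 23*28 = -7 - 644 = -651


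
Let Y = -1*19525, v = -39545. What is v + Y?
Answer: -59070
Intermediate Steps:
Y = -19525
v + Y = -39545 - 19525 = -59070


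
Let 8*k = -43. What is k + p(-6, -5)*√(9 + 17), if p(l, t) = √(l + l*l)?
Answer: -43/8 + 2*√195 ≈ 22.553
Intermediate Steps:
p(l, t) = √(l + l²)
k = -43/8 (k = (⅛)*(-43) = -43/8 ≈ -5.3750)
k + p(-6, -5)*√(9 + 17) = -43/8 + √(-6*(1 - 6))*√(9 + 17) = -43/8 + √(-6*(-5))*√26 = -43/8 + √30*√26 = -43/8 + 2*√195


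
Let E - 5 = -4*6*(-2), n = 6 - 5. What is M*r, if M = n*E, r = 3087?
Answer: 163611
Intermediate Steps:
n = 1
E = 53 (E = 5 - 4*6*(-2) = 5 - 24*(-2) = 5 + 48 = 53)
M = 53 (M = 1*53 = 53)
M*r = 53*3087 = 163611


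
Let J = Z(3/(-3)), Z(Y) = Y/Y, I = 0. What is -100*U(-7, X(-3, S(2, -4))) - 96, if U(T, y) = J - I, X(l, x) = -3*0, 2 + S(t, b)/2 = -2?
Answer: -196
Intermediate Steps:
S(t, b) = -8 (S(t, b) = -4 + 2*(-2) = -4 - 4 = -8)
Z(Y) = 1
X(l, x) = 0
J = 1
U(T, y) = 1 (U(T, y) = 1 - 1*0 = 1 + 0 = 1)
-100*U(-7, X(-3, S(2, -4))) - 96 = -100*1 - 96 = -100 - 96 = -196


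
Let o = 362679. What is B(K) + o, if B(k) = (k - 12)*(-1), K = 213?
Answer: 362478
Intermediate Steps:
B(k) = 12 - k (B(k) = (-12 + k)*(-1) = 12 - k)
B(K) + o = (12 - 1*213) + 362679 = (12 - 213) + 362679 = -201 + 362679 = 362478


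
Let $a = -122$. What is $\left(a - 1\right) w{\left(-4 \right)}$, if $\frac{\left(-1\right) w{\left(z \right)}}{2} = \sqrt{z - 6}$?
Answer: $246 i \sqrt{10} \approx 777.92 i$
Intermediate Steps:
$w{\left(z \right)} = - 2 \sqrt{-6 + z}$ ($w{\left(z \right)} = - 2 \sqrt{z - 6} = - 2 \sqrt{-6 + z}$)
$\left(a - 1\right) w{\left(-4 \right)} = \left(-122 - 1\right) \left(- 2 \sqrt{-6 - 4}\right) = - 123 \left(- 2 \sqrt{-10}\right) = - 123 \left(- 2 i \sqrt{10}\right) = 246 i \sqrt{10}$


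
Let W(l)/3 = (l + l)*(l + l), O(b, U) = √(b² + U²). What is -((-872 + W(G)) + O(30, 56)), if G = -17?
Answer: -2596 - 2*√1009 ≈ -2659.5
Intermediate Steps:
O(b, U) = √(U² + b²)
W(l) = 12*l² (W(l) = 3*((l + l)*(l + l)) = 3*((2*l)*(2*l)) = 3*(4*l²) = 12*l²)
-((-872 + W(G)) + O(30, 56)) = -((-872 + 12*(-17)²) + √(56² + 30²)) = -((-872 + 12*289) + √(3136 + 900)) = -((-872 + 3468) + √4036) = -(2596 + 2*√1009) = -2596 - 2*√1009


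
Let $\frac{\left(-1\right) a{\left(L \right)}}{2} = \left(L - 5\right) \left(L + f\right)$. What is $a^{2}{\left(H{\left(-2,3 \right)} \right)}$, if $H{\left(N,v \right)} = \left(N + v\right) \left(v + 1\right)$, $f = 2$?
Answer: $144$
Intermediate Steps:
$H{\left(N,v \right)} = \left(1 + v\right) \left(N + v\right)$ ($H{\left(N,v \right)} = \left(N + v\right) \left(1 + v\right) = \left(1 + v\right) \left(N + v\right)$)
$a{\left(L \right)} = - 2 \left(-5 + L\right) \left(2 + L\right)$ ($a{\left(L \right)} = - 2 \left(L - 5\right) \left(L + 2\right) = - 2 \left(-5 + L\right) \left(2 + L\right)$)
$a^{2}{\left(H{\left(-2,3 \right)} \right)} = \left(20 - 2 \left(-2 + 3 + 3^{2} - 6\right)^{2} + 6 \left(-2 + 3 + 3^{2} - 6\right)\right)^{2} = \left(20 - 2 \left(-2 + 3 + 9 - 6\right)^{2} + 6 \left(-2 + 3 + 9 - 6\right)\right)^{2} = \left(20 - 2 \cdot 4^{2} + 6 \cdot 4\right)^{2} = \left(20 - 32 + 24\right)^{2} = 12^{2} = 144$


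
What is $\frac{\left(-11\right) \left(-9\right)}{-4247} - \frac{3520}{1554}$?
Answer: $- \frac{7551643}{3299919} \approx -2.2884$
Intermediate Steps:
$\frac{\left(-11\right) \left(-9\right)}{-4247} - \frac{3520}{1554} = 99 \left(- \frac{1}{4247}\right) - \frac{1760}{777} = - \frac{99}{4247} - \frac{1760}{777} = - \frac{7551643}{3299919}$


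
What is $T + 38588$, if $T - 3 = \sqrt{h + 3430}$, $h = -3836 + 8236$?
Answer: $38591 + 3 \sqrt{870} \approx 38680.0$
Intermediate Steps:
$h = 4400$
$T = 3 + 3 \sqrt{870}$ ($T = 3 + \sqrt{4400 + 3430} = 3 + \sqrt{7830} = 3 + 3 \sqrt{870} \approx 91.487$)
$T + 38588 = \left(3 + 3 \sqrt{870}\right) + 38588 = 38591 + 3 \sqrt{870}$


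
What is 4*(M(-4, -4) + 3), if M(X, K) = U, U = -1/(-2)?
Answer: 14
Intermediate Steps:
U = ½ (U = -1*(-½) = ½ ≈ 0.50000)
M(X, K) = ½
4*(M(-4, -4) + 3) = 4*(½ + 3) = 4*(7/2) = 14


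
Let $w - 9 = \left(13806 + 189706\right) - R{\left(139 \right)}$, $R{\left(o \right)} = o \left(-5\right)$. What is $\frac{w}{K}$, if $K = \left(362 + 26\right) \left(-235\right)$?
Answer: $- \frac{51054}{22795} \approx -2.2397$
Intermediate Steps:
$R{\left(o \right)} = - 5 o$
$K = -91180$ ($K = 388 \left(-235\right) = -91180$)
$w = 204216$ ($w = 9 + \left(\left(13806 + 189706\right) - \left(-5\right) 139\right) = 9 + \left(203512 - -695\right) = 9 + \left(203512 + 695\right) = 9 + 204207 = 204216$)
$\frac{w}{K} = \frac{204216}{-91180} = 204216 \left(- \frac{1}{91180}\right) = - \frac{51054}{22795}$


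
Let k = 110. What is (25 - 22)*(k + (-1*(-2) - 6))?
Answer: 318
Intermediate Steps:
(25 - 22)*(k + (-1*(-2) - 6)) = (25 - 22)*(110 + (-1*(-2) - 6)) = 3*(110 + (2 - 6)) = 3*(110 - 4) = 3*106 = 318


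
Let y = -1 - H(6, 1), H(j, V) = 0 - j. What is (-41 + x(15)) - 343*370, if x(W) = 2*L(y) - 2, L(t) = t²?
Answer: -126903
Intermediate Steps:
H(j, V) = -j
y = 5 (y = -1 - (-1)*6 = -1 - 1*(-6) = -1 + 6 = 5)
x(W) = 48 (x(W) = 2*5² - 2 = 2*25 - 2 = 50 - 2 = 48)
(-41 + x(15)) - 343*370 = (-41 + 48) - 343*370 = 7 - 126910 = -126903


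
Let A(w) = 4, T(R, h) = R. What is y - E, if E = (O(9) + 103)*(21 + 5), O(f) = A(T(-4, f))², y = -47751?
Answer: -50845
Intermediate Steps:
O(f) = 16 (O(f) = 4² = 16)
E = 3094 (E = (16 + 103)*(21 + 5) = 119*26 = 3094)
y - E = -47751 - 1*3094 = -47751 - 3094 = -50845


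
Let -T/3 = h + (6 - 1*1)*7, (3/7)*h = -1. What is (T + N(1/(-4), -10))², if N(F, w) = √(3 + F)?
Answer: (196 - √11)²/4 ≈ 9281.7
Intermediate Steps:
h = -7/3 (h = (7/3)*(-1) = -7/3 ≈ -2.3333)
T = -98 (T = -3*(-7/3 + (6 - 1*1)*7) = -3*(-7/3 + (6 - 1)*7) = -3*(-7/3 + 5*7) = -3*(-7/3 + 35) = -3*98/3 = -98)
(T + N(1/(-4), -10))² = (-98 + √(3 + 1/(-4)))² = (-98 + √(3 - ¼))² = (-98 + √(11/4))² = (-98 + √11/2)²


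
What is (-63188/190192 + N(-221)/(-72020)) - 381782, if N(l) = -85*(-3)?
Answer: -32684452195685/85610174 ≈ -3.8178e+5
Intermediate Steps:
N(l) = 255
(-63188/190192 + N(-221)/(-72020)) - 381782 = (-63188/190192 + 255/(-72020)) - 381782 = (-63188*1/190192 + 255*(-1/72020)) - 381782 = (-15797/47548 - 51/14404) - 381782 = -28745617/85610174 - 381782 = -32684452195685/85610174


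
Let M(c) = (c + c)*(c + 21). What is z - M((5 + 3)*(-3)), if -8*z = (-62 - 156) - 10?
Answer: -231/2 ≈ -115.50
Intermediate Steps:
M(c) = 2*c*(21 + c) (M(c) = (2*c)*(21 + c) = 2*c*(21 + c))
z = 57/2 (z = -((-62 - 156) - 10)/8 = -(-218 - 10)/8 = -⅛*(-228) = 57/2 ≈ 28.500)
z - M((5 + 3)*(-3)) = 57/2 - 2*(5 + 3)*(-3)*(21 + (5 + 3)*(-3)) = 57/2 - 2*8*(-3)*(21 + 8*(-3)) = 57/2 - 2*(-24)*(21 - 24) = 57/2 - 2*(-24)*(-3) = 57/2 - 1*144 = 57/2 - 144 = -231/2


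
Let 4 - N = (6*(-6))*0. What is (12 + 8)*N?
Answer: 80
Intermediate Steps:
N = 4 (N = 4 - 6*(-6)*0 = 4 - (-36)*0 = 4 - 1*0 = 4 + 0 = 4)
(12 + 8)*N = (12 + 8)*4 = 20*4 = 80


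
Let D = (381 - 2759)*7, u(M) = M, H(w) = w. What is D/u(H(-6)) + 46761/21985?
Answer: 183121438/65955 ≈ 2776.5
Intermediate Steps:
D = -16646 (D = -2378*7 = -16646)
D/u(H(-6)) + 46761/21985 = -16646/(-6) + 46761/21985 = -16646*(-⅙) + 46761*(1/21985) = 8323/3 + 46761/21985 = 183121438/65955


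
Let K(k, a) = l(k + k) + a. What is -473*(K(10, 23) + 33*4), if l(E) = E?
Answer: -82775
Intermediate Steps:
K(k, a) = a + 2*k (K(k, a) = (k + k) + a = 2*k + a = a + 2*k)
-473*(K(10, 23) + 33*4) = -473*((23 + 2*10) + 33*4) = -473*((23 + 20) + 132) = -473*(43 + 132) = -473*175 = -82775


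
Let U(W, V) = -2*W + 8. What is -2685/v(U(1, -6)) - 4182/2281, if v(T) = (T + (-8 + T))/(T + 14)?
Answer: -30626607/2281 ≈ -13427.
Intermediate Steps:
U(W, V) = 8 - 2*W
v(T) = (-8 + 2*T)/(14 + T)
-2685/v(U(1, -6)) - 4182/2281 = -2685*(14 + (8 - 2*1))/(2*(-4 + (8 - 2*1))) - 4182/2281 = -2685*(14 + (8 - 2))/(2*(-4 + (8 - 2))) - 4182*1/2281 = -2685*(14 + 6)/(2*(-4 + 6)) - 4182/2281 = -2685/(2*2/20) - 4182/2281 = -2685/(2*(1/20)*2) - 4182/2281 = -2685/⅕ - 4182/2281 = -2685*5 - 4182/2281 = -13425 - 4182/2281 = -30626607/2281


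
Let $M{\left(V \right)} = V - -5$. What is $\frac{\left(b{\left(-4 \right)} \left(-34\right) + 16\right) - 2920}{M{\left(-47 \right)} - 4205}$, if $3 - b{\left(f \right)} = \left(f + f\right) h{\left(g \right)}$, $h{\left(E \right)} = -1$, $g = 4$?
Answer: $\frac{2734}{4247} \approx 0.64375$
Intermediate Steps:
$b{\left(f \right)} = 3 + 2 f$ ($b{\left(f \right)} = 3 - \left(f + f\right) \left(-1\right) = 3 - 2 f \left(-1\right) = 3 - - 2 f = 3 + 2 f$)
$M{\left(V \right)} = 5 + V$ ($M{\left(V \right)} = V + 5 = 5 + V$)
$\frac{\left(b{\left(-4 \right)} \left(-34\right) + 16\right) - 2920}{M{\left(-47 \right)} - 4205} = \frac{\left(\left(3 + 2 \left(-4\right)\right) \left(-34\right) + 16\right) - 2920}{\left(5 - 47\right) - 4205} = \frac{\left(\left(3 - 8\right) \left(-34\right) + 16\right) - 2920}{-42 - 4205} = \frac{\left(\left(-5\right) \left(-34\right) + 16\right) - 2920}{-4247} = \left(\left(170 + 16\right) - 2920\right) \left(- \frac{1}{4247}\right) = \left(186 - 2920\right) \left(- \frac{1}{4247}\right) = \left(-2734\right) \left(- \frac{1}{4247}\right) = \frac{2734}{4247}$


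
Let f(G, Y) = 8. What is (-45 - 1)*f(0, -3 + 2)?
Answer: -368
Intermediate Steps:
(-45 - 1)*f(0, -3 + 2) = (-45 - 1)*8 = -46*8 = -368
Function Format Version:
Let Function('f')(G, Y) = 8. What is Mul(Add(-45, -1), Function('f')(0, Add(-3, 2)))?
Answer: -368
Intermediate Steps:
Mul(Add(-45, -1), Function('f')(0, Add(-3, 2))) = Mul(Add(-45, -1), 8) = Mul(-46, 8) = -368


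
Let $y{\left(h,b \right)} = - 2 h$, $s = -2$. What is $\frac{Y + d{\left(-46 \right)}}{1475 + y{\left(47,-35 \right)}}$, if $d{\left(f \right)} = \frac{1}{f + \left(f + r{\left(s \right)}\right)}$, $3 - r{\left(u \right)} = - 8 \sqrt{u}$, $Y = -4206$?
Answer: $- \frac{33854183}{11115669} - \frac{8 i \sqrt{2}}{11115669} \approx -3.0456 - 1.0178 \cdot 10^{-6} i$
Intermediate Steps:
$r{\left(u \right)} = 3 + 8 \sqrt{u}$ ($r{\left(u \right)} = 3 - - 8 \sqrt{u} = 3 + 8 \sqrt{u}$)
$d{\left(f \right)} = \frac{1}{3 + 2 f + 8 i \sqrt{2}}$ ($d{\left(f \right)} = \frac{1}{f + \left(f + \left(3 + 8 \sqrt{-2}\right)\right)} = \frac{1}{f + \left(f + \left(3 + 8 i \sqrt{2}\right)\right)} = \frac{1}{f + \left(3 + f + 8 i \sqrt{2}\right)} = \frac{1}{3 + 2 f + 8 i \sqrt{2}}$)
$\frac{Y + d{\left(-46 \right)}}{1475 + y{\left(47,-35 \right)}} = \frac{-4206 + \frac{1}{3 + 2 \left(-46\right) + 8 i \sqrt{2}}}{1475 - 94} = \frac{-4206 + \frac{1}{3 - 92 + 8 i \sqrt{2}}}{1475 - 94} = \frac{-4206 + \frac{1}{-89 + 8 i \sqrt{2}}}{1381} = \left(-4206 + \frac{1}{-89 + 8 i \sqrt{2}}\right) \frac{1}{1381} = - \frac{4206}{1381} + \frac{1}{1381 \left(-89 + 8 i \sqrt{2}\right)}$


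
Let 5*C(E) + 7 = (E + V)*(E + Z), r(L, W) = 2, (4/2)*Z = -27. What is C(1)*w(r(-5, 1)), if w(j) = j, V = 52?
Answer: -1339/5 ≈ -267.80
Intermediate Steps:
Z = -27/2 (Z = (1/2)*(-27) = -27/2 ≈ -13.500)
C(E) = -7/5 + (52 + E)*(-27/2 + E)/5 (C(E) = -7/5 + ((E + 52)*(E - 27/2))/5 = -7/5 + ((52 + E)*(-27/2 + E))/5 = -7/5 + (52 + E)*(-27/2 + E)/5)
C(1)*w(r(-5, 1)) = (-709/5 + (1/5)*1**2 + (77/10)*1)*2 = (-709/5 + (1/5)*1 + 77/10)*2 = (-709/5 + 1/5 + 77/10)*2 = -1339/10*2 = -1339/5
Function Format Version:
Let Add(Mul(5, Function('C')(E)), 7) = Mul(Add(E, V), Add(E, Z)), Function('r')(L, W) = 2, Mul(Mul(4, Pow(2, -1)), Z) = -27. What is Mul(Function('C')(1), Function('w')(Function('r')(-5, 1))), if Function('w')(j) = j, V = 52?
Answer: Rational(-1339, 5) ≈ -267.80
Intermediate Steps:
Z = Rational(-27, 2) (Z = Mul(Rational(1, 2), -27) = Rational(-27, 2) ≈ -13.500)
Function('C')(E) = Add(Rational(-7, 5), Mul(Rational(1, 5), Add(52, E), Add(Rational(-27, 2), E))) (Function('C')(E) = Add(Rational(-7, 5), Mul(Rational(1, 5), Mul(Add(E, 52), Add(E, Rational(-27, 2))))) = Add(Rational(-7, 5), Mul(Rational(1, 5), Mul(Add(52, E), Add(Rational(-27, 2), E)))) = Add(Rational(-7, 5), Mul(Rational(1, 5), Add(52, E), Add(Rational(-27, 2), E))))
Mul(Function('C')(1), Function('w')(Function('r')(-5, 1))) = Mul(Add(Rational(-709, 5), Mul(Rational(1, 5), Pow(1, 2)), Mul(Rational(77, 10), 1)), 2) = Mul(Add(Rational(-709, 5), Mul(Rational(1, 5), 1), Rational(77, 10)), 2) = Mul(Add(Rational(-709, 5), Rational(1, 5), Rational(77, 10)), 2) = Mul(Rational(-1339, 10), 2) = Rational(-1339, 5)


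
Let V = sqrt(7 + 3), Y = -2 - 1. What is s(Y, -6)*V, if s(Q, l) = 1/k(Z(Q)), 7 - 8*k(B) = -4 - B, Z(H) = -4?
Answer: 8*sqrt(10)/7 ≈ 3.6140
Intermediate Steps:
Y = -3
V = sqrt(10) ≈ 3.1623
k(B) = 11/8 + B/8 (k(B) = 7/8 - (-4 - B)/8 = 7/8 + (1/2 + B/8) = 11/8 + B/8)
s(Q, l) = 8/7 (s(Q, l) = 1/(11/8 + (1/8)*(-4)) = 1/(11/8 - 1/2) = 1/(7/8) = 8/7)
s(Y, -6)*V = 8*sqrt(10)/7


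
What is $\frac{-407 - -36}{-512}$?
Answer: $\frac{371}{512} \approx 0.72461$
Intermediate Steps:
$\frac{-407 - -36}{-512} = \left(-407 + 36\right) \left(- \frac{1}{512}\right) = \left(-371\right) \left(- \frac{1}{512}\right) = \frac{371}{512}$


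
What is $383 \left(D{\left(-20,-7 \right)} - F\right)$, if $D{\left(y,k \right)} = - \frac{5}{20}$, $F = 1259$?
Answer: $- \frac{1929171}{4} \approx -4.8229 \cdot 10^{5}$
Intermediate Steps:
$D{\left(y,k \right)} = - \frac{1}{4}$ ($D{\left(y,k \right)} = \left(-5\right) \frac{1}{20} = - \frac{1}{4}$)
$383 \left(D{\left(-20,-7 \right)} - F\right) = 383 \left(- \frac{1}{4} - 1259\right) = 383 \left(- \frac{5037}{4}\right) = - \frac{1929171}{4}$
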